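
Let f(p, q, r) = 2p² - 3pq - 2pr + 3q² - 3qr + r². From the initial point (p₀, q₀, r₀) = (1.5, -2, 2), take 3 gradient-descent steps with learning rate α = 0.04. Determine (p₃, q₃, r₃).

∇f = (4p - 3q - 2r, -3p + 6q - 3r, -2p - 3q + 2r)
Step 1: at (1.5, -2, 2), ∇f = (8, -22.5, 7) → (1.5, -2, 2) − 0.04·(8, -22.5, 7) = (1.18, -1.1, 1.72)
Step 2: at (1.18, -1.1, 1.72), ∇f = (4.58, -15.3, 4.38) → (1.18, -1.1, 1.72) − 0.04·(4.58, -15.3, 4.38) = (0.9968, -0.488, 1.5448)
Step 3: at (0.9968, -0.488, 1.5448), ∇f = (2.3616, -10.5528, 2.56) → (0.9968, -0.488, 1.5448) − 0.04·(2.3616, -10.5528, 2.56) = (0.902336, -0.065888, 1.4424)

(0.902336, -0.065888, 1.4424)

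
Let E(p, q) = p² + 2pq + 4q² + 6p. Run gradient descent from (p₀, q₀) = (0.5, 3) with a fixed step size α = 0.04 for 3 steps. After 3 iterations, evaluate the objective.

-1.591169117184

∇E = (2p + 2q + 6, 2p + 8q)
(p₁, q₁) = (0.5, 3) − 0.04·(13, 25) = (-0.02, 2)
(p₂, q₂) = (-0.02, 2) − 0.04·(9.96, 15.96) = (-0.4184, 1.3616)
(p₃, q₃) = (-0.4184, 1.3616) − 0.04·(7.8864, 10.056) = (-0.733856, 0.95936)
E(-0.733856, 0.95936) = -1.591169117184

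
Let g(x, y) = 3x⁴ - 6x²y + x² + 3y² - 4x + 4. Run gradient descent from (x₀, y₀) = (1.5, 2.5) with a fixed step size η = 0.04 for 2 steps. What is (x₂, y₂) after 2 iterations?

(1.31440896, 2.564416)

∇g = (12x³ - 12xy + 2x - 4, -6x² + 6y)
Step 1: at (1.5, 2.5), ∇g = (-5.5, 1.5) → (1.5, 2.5) − 0.04·(-5.5, 1.5) = (1.72, 2.44)
Step 2: at (1.72, 2.44), ∇g = (10.139776, -3.1104) → (1.72, 2.44) − 0.04·(10.139776, -3.1104) = (1.31440896, 2.564416)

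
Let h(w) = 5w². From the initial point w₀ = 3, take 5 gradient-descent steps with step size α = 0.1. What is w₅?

h′(w) = 10w
w₁ = 3 − 0.1·30 = 0
w₂ = 0 − 0.1·0 = 0
w₃ = 0 − 0.1·0 = 0
w₄ = 0 − 0.1·0 = 0
w₅ = 0 − 0.1·0 = 0

0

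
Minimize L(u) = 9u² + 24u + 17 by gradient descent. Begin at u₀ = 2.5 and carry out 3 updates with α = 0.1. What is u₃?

L′(u) = 18u + 24
u₁ = 2.5 − 0.1·69 = -4.4
u₂ = -4.4 − 0.1·(-55.2) = 1.12
u₃ = 1.12 − 0.1·44.16 = -3.296

-3.296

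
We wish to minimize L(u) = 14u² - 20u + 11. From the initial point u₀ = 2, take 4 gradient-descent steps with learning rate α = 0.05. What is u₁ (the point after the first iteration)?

L′(u) = 28u - 20
Step 1: L′(2) = 36; u₁ = 2 − 0.05·36 = 0.2

0.2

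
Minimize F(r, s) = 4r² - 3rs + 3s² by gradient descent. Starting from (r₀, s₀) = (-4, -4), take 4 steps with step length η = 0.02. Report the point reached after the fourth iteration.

∇F = (8r - 3s, -3r + 6s)
(r₁, s₁) = (-4, -4) − 0.02·(-20, -12) = (-3.6, -3.76)
(r₂, s₂) = (-3.6, -3.76) − 0.02·(-17.52, -11.76) = (-3.2496, -3.5248)
(r₃, s₃) = (-3.2496, -3.5248) − 0.02·(-15.4224, -11.4) = (-2.941152, -3.2968)
(r₄, s₄) = (-2.941152, -3.2968) − 0.02·(-13.638816, -10.957344) = (-2.66837568, -3.07765312)

(-2.66837568, -3.07765312)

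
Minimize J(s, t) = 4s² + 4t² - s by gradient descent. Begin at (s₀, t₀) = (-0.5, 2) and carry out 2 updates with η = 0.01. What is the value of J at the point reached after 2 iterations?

12.51915136

∇J = (8s - 1, 8t)
Step 1: at (-0.5, 2), ∇J = (-5, 16) → (-0.5, 2) − 0.01·(-5, 16) = (-0.45, 1.84)
Step 2: at (-0.45, 1.84), ∇J = (-4.6, 14.72) → (-0.45, 1.84) − 0.01·(-4.6, 14.72) = (-0.404, 1.6928)
J(-0.404, 1.6928) = 12.51915136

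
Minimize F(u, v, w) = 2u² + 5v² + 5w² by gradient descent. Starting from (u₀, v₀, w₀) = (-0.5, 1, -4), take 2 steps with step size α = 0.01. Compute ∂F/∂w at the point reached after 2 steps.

∇F = (4u, 10v, 10w)
(u₁, v₁, w₁) = (-0.5, 1, -4) − 0.01·(-2, 10, -40) = (-0.48, 0.9, -3.6)
(u₂, v₂, w₂) = (-0.48, 0.9, -3.6) − 0.01·(-1.92, 9, -36) = (-0.4608, 0.81, -3.24)
∂F/∂w at (-0.4608, 0.81, -3.24) = -32.4

-32.4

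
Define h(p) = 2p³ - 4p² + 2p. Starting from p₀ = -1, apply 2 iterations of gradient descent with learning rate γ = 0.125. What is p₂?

h′(p) = 6p² - 8p + 2
Step 1: h′(-1) = 16; p₁ = -1 − 0.125·16 = -3
Step 2: h′(-3) = 80; p₂ = -3 − 0.125·80 = -13

-13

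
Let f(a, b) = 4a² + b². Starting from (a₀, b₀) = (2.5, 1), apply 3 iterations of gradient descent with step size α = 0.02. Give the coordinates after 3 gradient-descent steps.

(1.48176, 0.884736)

∇f = (8a, 2b)
Step 1: at (2.5, 1), ∇f = (20, 2) → (2.5, 1) − 0.02·(20, 2) = (2.1, 0.96)
Step 2: at (2.1, 0.96), ∇f = (16.8, 1.92) → (2.1, 0.96) − 0.02·(16.8, 1.92) = (1.764, 0.9216)
Step 3: at (1.764, 0.9216), ∇f = (14.112, 1.8432) → (1.764, 0.9216) − 0.02·(14.112, 1.8432) = (1.48176, 0.884736)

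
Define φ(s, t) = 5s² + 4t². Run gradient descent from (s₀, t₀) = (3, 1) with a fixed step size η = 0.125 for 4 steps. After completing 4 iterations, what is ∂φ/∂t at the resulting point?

∇φ = (10s, 8t)
Step 1: at (3, 1), ∇φ = (30, 8) → (3, 1) − 0.125·(30, 8) = (-0.75, 0)
Step 2: at (-0.75, 0), ∇φ = (-7.5, 0) → (-0.75, 0) − 0.125·(-7.5, 0) = (0.1875, 0)
Step 3: at (0.1875, 0), ∇φ = (1.875, 0) → (0.1875, 0) − 0.125·(1.875, 0) = (-0.046875, 0)
Step 4: at (-0.046875, 0), ∇φ = (-0.46875, 0) → (-0.046875, 0) − 0.125·(-0.46875, 0) = (0.01171875, 0)
∂φ/∂t at (0.01171875, 0) = 0

0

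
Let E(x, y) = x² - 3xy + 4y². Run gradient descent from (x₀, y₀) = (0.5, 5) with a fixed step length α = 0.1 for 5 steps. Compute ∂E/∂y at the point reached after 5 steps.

∇E = (2x - 3y, -3x + 8y)
Step 1: at (0.5, 5), ∇E = (-14, 38.5) → (0.5, 5) − 0.1·(-14, 38.5) = (1.9, 1.15)
Step 2: at (1.9, 1.15), ∇E = (0.35, 3.5) → (1.9, 1.15) − 0.1·(0.35, 3.5) = (1.865, 0.8)
Step 3: at (1.865, 0.8), ∇E = (1.33, 0.805) → (1.865, 0.8) − 0.1·(1.33, 0.805) = (1.732, 0.7195)
Step 4: at (1.732, 0.7195), ∇E = (1.3055, 0.56) → (1.732, 0.7195) − 0.1·(1.3055, 0.56) = (1.60145, 0.6635)
Step 5: at (1.60145, 0.6635), ∇E = (1.2124, 0.50365) → (1.60145, 0.6635) − 0.1·(1.2124, 0.50365) = (1.48021, 0.613135)
∂E/∂y at (1.48021, 0.613135) = 0.46445

0.46445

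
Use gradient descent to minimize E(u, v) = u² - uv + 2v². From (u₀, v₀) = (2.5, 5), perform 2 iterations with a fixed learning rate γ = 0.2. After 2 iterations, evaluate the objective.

3.08

∇E = (2u - v, -u + 4v)
Step 1: at (2.5, 5), ∇E = (0, 17.5) → (2.5, 5) − 0.2·(0, 17.5) = (2.5, 1.5)
Step 2: at (2.5, 1.5), ∇E = (3.5, 3.5) → (2.5, 1.5) − 0.2·(3.5, 3.5) = (1.8, 0.8)
E(1.8, 0.8) = 3.08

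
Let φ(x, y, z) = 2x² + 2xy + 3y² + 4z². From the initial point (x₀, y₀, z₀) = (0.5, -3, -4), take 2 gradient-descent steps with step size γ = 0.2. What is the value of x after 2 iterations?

∇φ = (4x + 2y, 2x + 6y, 8z)
(x₁, y₁, z₁) = (0.5, -3, -4) − 0.2·(-4, -17, -32) = (1.3, 0.4, 2.4)
(x₂, y₂, z₂) = (1.3, 0.4, 2.4) − 0.2·(6, 5, 19.2) = (0.1, -0.6, -1.44)
x = 0.1

0.1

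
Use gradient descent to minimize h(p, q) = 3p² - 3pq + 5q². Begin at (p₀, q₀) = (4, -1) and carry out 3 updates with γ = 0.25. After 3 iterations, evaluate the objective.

2102.515869140625

∇h = (6p - 3q, -3p + 10q)
Step 1: at (4, -1), ∇h = (27, -22) → (4, -1) − 0.25·(27, -22) = (-2.75, 4.5)
Step 2: at (-2.75, 4.5), ∇h = (-30, 53.25) → (-2.75, 4.5) − 0.25·(-30, 53.25) = (4.75, -8.8125)
Step 3: at (4.75, -8.8125), ∇h = (54.9375, -102.375) → (4.75, -8.8125) − 0.25·(54.9375, -102.375) = (-8.984375, 16.78125)
h(-8.984375, 16.78125) = 2102.515869140625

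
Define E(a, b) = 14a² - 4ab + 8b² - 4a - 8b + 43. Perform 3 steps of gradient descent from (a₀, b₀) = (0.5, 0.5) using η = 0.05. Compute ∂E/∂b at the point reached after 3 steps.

0.24

∇E = (28a - 4b - 4, -4a + 16b - 8)
Step 1: at (0.5, 0.5), ∇E = (8, -2) → (0.5, 0.5) − 0.05·(8, -2) = (0.1, 0.6)
Step 2: at (0.1, 0.6), ∇E = (-3.6, 1.2) → (0.1, 0.6) − 0.05·(-3.6, 1.2) = (0.28, 0.54)
Step 3: at (0.28, 0.54), ∇E = (1.68, -0.48) → (0.28, 0.54) − 0.05·(1.68, -0.48) = (0.196, 0.564)
∂E/∂b at (0.196, 0.564) = 0.24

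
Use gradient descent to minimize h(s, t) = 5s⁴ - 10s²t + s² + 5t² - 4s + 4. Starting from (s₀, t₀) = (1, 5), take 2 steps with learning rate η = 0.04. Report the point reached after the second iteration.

∇h = (20s³ - 20st + 2s - 4, -10s² + 10t)
(s₁, t₁) = (1, 5) − 0.04·(-82, 40) = (4.28, 3.4)
(s₂, t₂) = (4.28, 3.4) − 0.04·(1281.57504, -149.184) = (-46.9830016, 9.36736)

(-46.9830016, 9.36736)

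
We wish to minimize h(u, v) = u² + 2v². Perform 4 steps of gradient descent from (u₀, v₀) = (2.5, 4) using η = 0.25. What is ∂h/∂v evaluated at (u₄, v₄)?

∇h = (2u, 4v)
Step 1: at (2.5, 4), ∇h = (5, 16) → (2.5, 4) − 0.25·(5, 16) = (1.25, 0)
Step 2: at (1.25, 0), ∇h = (2.5, 0) → (1.25, 0) − 0.25·(2.5, 0) = (0.625, 0)
Step 3: at (0.625, 0), ∇h = (1.25, 0) → (0.625, 0) − 0.25·(1.25, 0) = (0.3125, 0)
Step 4: at (0.3125, 0), ∇h = (0.625, 0) → (0.3125, 0) − 0.25·(0.625, 0) = (0.15625, 0)
∂h/∂v at (0.15625, 0) = 0

0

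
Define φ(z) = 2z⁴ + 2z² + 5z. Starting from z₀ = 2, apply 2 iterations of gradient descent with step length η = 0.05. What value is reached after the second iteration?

0.80265

φ′(z) = 8z³ + 4z + 5
Step 1: φ′(2) = 77; z₁ = 2 − 0.05·77 = -1.85
Step 2: φ′(-1.85) = -53.053; z₂ = -1.85 − 0.05·(-53.053) = 0.80265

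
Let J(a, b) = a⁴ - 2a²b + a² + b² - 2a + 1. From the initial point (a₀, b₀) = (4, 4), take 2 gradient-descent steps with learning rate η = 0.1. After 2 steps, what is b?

55.048

∇J = (4a³ - 4ab + 2a - 2, -2a² + 2b)
(a₁, b₁) = (4, 4) − 0.1·(198, -24) = (-15.8, 6.4)
(a₂, b₂) = (-15.8, 6.4) − 0.1·(-15406.368, -486.48) = (1524.8368, 55.048)
b = 55.048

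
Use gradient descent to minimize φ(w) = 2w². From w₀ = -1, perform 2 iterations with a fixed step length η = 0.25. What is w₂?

φ′(w) = 4w
w₁ = -1 − 0.25·(-4) = 0
w₂ = 0 − 0.25·0 = 0

0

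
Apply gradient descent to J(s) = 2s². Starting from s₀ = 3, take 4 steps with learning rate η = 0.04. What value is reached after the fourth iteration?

J′(s) = 4s
s₁ = 3 − 0.04·12 = 2.52
s₂ = 2.52 − 0.04·10.08 = 2.1168
s₃ = 2.1168 − 0.04·8.4672 = 1.778112
s₄ = 1.778112 − 0.04·7.112448 = 1.49361408

1.49361408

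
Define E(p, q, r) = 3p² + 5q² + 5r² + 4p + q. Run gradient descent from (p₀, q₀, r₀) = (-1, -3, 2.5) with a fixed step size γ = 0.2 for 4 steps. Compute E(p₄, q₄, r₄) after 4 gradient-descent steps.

∇E = (6p + 4, 10q + 1, 10r)
(p₁, q₁, r₁) = (-1, -3, 2.5) − 0.2·(-2, -29, 25) = (-0.6, 2.8, -2.5)
(p₂, q₂, r₂) = (-0.6, 2.8, -2.5) − 0.2·(0.4, 29, -25) = (-0.68, -3, 2.5)
(p₃, q₃, r₃) = (-0.68, -3, 2.5) − 0.2·(-0.08, -29, 25) = (-0.664, 2.8, -2.5)
(p₄, q₄, r₄) = (-0.664, 2.8, -2.5) − 0.2·(0.016, 29, -25) = (-0.6672, -3, 2.5)
E(-0.6672, -3, 2.5) = 71.91666752

71.91666752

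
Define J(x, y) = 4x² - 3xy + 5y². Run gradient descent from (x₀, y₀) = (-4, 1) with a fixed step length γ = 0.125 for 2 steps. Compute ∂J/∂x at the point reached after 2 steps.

-6.984375

∇J = (8x - 3y, -3x + 10y)
Step 1: at (-4, 1), ∇J = (-35, 22) → (-4, 1) − 0.125·(-35, 22) = (0.375, -1.75)
Step 2: at (0.375, -1.75), ∇J = (8.25, -18.625) → (0.375, -1.75) − 0.125·(8.25, -18.625) = (-0.65625, 0.578125)
∂J/∂x at (-0.65625, 0.578125) = -6.984375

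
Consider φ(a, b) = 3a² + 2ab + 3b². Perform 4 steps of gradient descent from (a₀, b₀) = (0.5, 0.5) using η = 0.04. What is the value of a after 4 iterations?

0.10690688

∇φ = (6a + 2b, 2a + 6b)
(a₁, b₁) = (0.5, 0.5) − 0.04·(4, 4) = (0.34, 0.34)
(a₂, b₂) = (0.34, 0.34) − 0.04·(2.72, 2.72) = (0.2312, 0.2312)
(a₃, b₃) = (0.2312, 0.2312) − 0.04·(1.8496, 1.8496) = (0.157216, 0.157216)
(a₄, b₄) = (0.157216, 0.157216) − 0.04·(1.257728, 1.257728) = (0.10690688, 0.10690688)
a = 0.10690688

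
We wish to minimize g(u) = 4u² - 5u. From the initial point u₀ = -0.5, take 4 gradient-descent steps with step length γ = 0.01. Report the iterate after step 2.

-0.3272

g′(u) = 8u - 5
Step 1: g′(-0.5) = -9; u₁ = -0.5 − 0.01·(-9) = -0.41
Step 2: g′(-0.41) = -8.28; u₂ = -0.41 − 0.01·(-8.28) = -0.3272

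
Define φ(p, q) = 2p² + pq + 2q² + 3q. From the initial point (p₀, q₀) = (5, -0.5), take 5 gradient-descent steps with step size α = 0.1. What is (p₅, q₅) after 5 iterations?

(0.657845, -1.09847)

∇φ = (4p + q, p + 4q + 3)
(p₁, q₁) = (5, -0.5) − 0.1·(19.5, 6) = (3.05, -1.1)
(p₂, q₂) = (3.05, -1.1) − 0.1·(11.1, 1.65) = (1.94, -1.265)
(p₃, q₃) = (1.94, -1.265) − 0.1·(6.495, -0.12) = (1.2905, -1.253)
(p₄, q₄) = (1.2905, -1.253) − 0.1·(3.909, -0.7215) = (0.8996, -1.18085)
(p₅, q₅) = (0.8996, -1.18085) − 0.1·(2.41755, -0.8238) = (0.657845, -1.09847)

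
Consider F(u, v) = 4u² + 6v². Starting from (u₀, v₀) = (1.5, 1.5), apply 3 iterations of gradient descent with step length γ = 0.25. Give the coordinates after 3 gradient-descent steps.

(-1.5, -12)

∇F = (8u, 12v)
(u₁, v₁) = (1.5, 1.5) − 0.25·(12, 18) = (-1.5, -3)
(u₂, v₂) = (-1.5, -3) − 0.25·(-12, -36) = (1.5, 6)
(u₃, v₃) = (1.5, 6) − 0.25·(12, 72) = (-1.5, -12)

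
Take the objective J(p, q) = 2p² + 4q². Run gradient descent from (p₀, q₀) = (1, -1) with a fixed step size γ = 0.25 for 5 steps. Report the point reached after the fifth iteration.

(0, 1)

∇J = (4p, 8q)
Step 1: at (1, -1), ∇J = (4, -8) → (1, -1) − 0.25·(4, -8) = (0, 1)
Step 2: at (0, 1), ∇J = (0, 8) → (0, 1) − 0.25·(0, 8) = (0, -1)
Step 3: at (0, -1), ∇J = (0, -8) → (0, -1) − 0.25·(0, -8) = (0, 1)
Step 4: at (0, 1), ∇J = (0, 8) → (0, 1) − 0.25·(0, 8) = (0, -1)
Step 5: at (0, -1), ∇J = (0, -8) → (0, -1) − 0.25·(0, -8) = (0, 1)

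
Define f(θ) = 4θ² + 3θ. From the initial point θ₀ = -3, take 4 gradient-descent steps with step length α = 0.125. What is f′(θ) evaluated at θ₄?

0

f′(θ) = 8θ + 3
θ₁ = -3 − 0.125·(-21) = -0.375
θ₂ = -0.375 − 0.125·0 = -0.375
θ₃ = -0.375 − 0.125·0 = -0.375
θ₄ = -0.375 − 0.125·0 = -0.375
f′(θ) at (-0.375) = 0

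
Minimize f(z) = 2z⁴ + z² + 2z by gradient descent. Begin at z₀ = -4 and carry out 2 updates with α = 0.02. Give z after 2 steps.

f′(z) = 8z³ + 2z + 2
Step 1: f′(-4) = -518; z₁ = -4 − 0.02·(-518) = 6.36
Step 2: f′(6.36) = 2072.795648; z₂ = 6.36 − 0.02·2072.795648 = -35.09591296

-35.09591296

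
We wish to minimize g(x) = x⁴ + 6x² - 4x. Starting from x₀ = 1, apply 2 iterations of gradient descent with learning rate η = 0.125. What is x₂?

0.8125

g′(x) = 4x³ + 12x - 4
Step 1: g′(1) = 12; x₁ = 1 − 0.125·12 = -0.5
Step 2: g′(-0.5) = -10.5; x₂ = -0.5 − 0.125·(-10.5) = 0.8125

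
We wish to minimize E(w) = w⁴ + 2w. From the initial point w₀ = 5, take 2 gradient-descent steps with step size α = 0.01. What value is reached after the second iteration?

E′(w) = 4w³ + 2
Step 1: E′(5) = 502; w₁ = 5 − 0.01·502 = -0.02
Step 2: E′(-0.02) = 1.999968; w₂ = -0.02 − 0.01·1.999968 = -0.03999968

-0.03999968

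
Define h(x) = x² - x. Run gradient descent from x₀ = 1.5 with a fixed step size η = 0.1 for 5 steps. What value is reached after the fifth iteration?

0.82768

h′(x) = 2x - 1
Step 1: h′(1.5) = 2; x₁ = 1.5 − 0.1·2 = 1.3
Step 2: h′(1.3) = 1.6; x₂ = 1.3 − 0.1·1.6 = 1.14
Step 3: h′(1.14) = 1.28; x₃ = 1.14 − 0.1·1.28 = 1.012
Step 4: h′(1.012) = 1.024; x₄ = 1.012 − 0.1·1.024 = 0.9096
Step 5: h′(0.9096) = 0.8192; x₅ = 0.9096 − 0.1·0.8192 = 0.82768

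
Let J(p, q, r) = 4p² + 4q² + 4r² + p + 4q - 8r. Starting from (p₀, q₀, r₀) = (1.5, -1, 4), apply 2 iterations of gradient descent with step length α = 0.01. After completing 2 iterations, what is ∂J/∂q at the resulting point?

∇J = (8p + 1, 8q + 4, 8r - 8)
(p₁, q₁, r₁) = (1.5, -1, 4) − 0.01·(13, -4, 24) = (1.37, -0.96, 3.76)
(p₂, q₂, r₂) = (1.37, -0.96, 3.76) − 0.01·(11.96, -3.68, 22.08) = (1.2504, -0.9232, 3.5392)
∂J/∂q at (1.2504, -0.9232, 3.5392) = -3.3856

-3.3856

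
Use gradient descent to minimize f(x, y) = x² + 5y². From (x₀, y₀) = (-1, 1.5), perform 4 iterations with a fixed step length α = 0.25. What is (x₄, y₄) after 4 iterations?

∇f = (2x, 10y)
Step 1: at (-1, 1.5), ∇f = (-2, 15) → (-1, 1.5) − 0.25·(-2, 15) = (-0.5, -2.25)
Step 2: at (-0.5, -2.25), ∇f = (-1, -22.5) → (-0.5, -2.25) − 0.25·(-1, -22.5) = (-0.25, 3.375)
Step 3: at (-0.25, 3.375), ∇f = (-0.5, 33.75) → (-0.25, 3.375) − 0.25·(-0.5, 33.75) = (-0.125, -5.0625)
Step 4: at (-0.125, -5.0625), ∇f = (-0.25, -50.625) → (-0.125, -5.0625) − 0.25·(-0.25, -50.625) = (-0.0625, 7.59375)

(-0.0625, 7.59375)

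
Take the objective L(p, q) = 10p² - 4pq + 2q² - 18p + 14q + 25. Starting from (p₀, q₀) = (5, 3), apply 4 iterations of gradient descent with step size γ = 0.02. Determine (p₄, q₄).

(1.88451072, 2.09204992)

∇L = (20p - 4q - 18, -4p + 4q + 14)
Step 1: at (5, 3), ∇L = (70, 6) → (5, 3) − 0.02·(70, 6) = (3.6, 2.88)
Step 2: at (3.6, 2.88), ∇L = (42.48, 11.12) → (3.6, 2.88) − 0.02·(42.48, 11.12) = (2.7504, 2.6576)
Step 3: at (2.7504, 2.6576), ∇L = (26.3776, 13.6288) → (2.7504, 2.6576) − 0.02·(26.3776, 13.6288) = (2.222848, 2.385024)
Step 4: at (2.222848, 2.385024), ∇L = (16.916864, 14.648704) → (2.222848, 2.385024) − 0.02·(16.916864, 14.648704) = (1.88451072, 2.09204992)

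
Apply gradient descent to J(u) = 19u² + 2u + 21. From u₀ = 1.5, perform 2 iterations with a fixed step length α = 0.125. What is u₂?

21.78125

J′(u) = 38u + 2
Step 1: J′(1.5) = 59; u₁ = 1.5 − 0.125·59 = -5.875
Step 2: J′(-5.875) = -221.25; u₂ = -5.875 − 0.125·(-221.25) = 21.78125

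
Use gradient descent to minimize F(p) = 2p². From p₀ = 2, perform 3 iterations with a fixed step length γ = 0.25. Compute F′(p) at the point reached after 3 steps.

0

F′(p) = 4p
Step 1: F′(2) = 8; p₁ = 2 − 0.25·8 = 0
Step 2: F′(0) = 0; p₂ = 0 − 0.25·0 = 0
Step 3: F′(0) = 0; p₃ = 0 − 0.25·0 = 0
F′(p) at (0) = 0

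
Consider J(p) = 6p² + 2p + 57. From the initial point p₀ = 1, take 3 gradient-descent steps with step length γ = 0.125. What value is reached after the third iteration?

J′(p) = 12p + 2
p₁ = 1 − 0.125·14 = -0.75
p₂ = -0.75 − 0.125·(-7) = 0.125
p₃ = 0.125 − 0.125·3.5 = -0.3125

-0.3125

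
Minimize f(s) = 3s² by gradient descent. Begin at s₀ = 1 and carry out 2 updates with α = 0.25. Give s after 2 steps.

0.25

f′(s) = 6s
s₁ = 1 − 0.25·6 = -0.5
s₂ = -0.5 − 0.25·(-3) = 0.25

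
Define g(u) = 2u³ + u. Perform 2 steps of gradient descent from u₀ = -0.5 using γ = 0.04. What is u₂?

g′(u) = 6u² + 1
u₁ = -0.5 − 0.04·2.5 = -0.6
u₂ = -0.6 − 0.04·3.16 = -0.7264

-0.7264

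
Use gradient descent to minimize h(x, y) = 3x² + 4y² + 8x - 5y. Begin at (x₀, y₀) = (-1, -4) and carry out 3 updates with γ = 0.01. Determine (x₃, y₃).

∇h = (6x + 8, 8y - 5)
Step 1: at (-1, -4), ∇h = (2, -37) → (-1, -4) − 0.01·(2, -37) = (-1.02, -3.63)
Step 2: at (-1.02, -3.63), ∇h = (1.88, -34.04) → (-1.02, -3.63) − 0.01·(1.88, -34.04) = (-1.0388, -3.2896)
Step 3: at (-1.0388, -3.2896), ∇h = (1.7672, -31.3168) → (-1.0388, -3.2896) − 0.01·(1.7672, -31.3168) = (-1.056472, -2.976432)

(-1.056472, -2.976432)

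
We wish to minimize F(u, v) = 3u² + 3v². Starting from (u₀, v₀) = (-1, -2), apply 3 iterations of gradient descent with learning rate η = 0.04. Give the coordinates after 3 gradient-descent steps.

∇F = (6u, 6v)
Step 1: at (-1, -2), ∇F = (-6, -12) → (-1, -2) − 0.04·(-6, -12) = (-0.76, -1.52)
Step 2: at (-0.76, -1.52), ∇F = (-4.56, -9.12) → (-0.76, -1.52) − 0.04·(-4.56, -9.12) = (-0.5776, -1.1552)
Step 3: at (-0.5776, -1.1552), ∇F = (-3.4656, -6.9312) → (-0.5776, -1.1552) − 0.04·(-3.4656, -6.9312) = (-0.438976, -0.877952)

(-0.438976, -0.877952)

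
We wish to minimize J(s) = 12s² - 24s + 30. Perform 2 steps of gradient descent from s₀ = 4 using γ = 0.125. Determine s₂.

J′(s) = 24s - 24
Step 1: J′(4) = 72; s₁ = 4 − 0.125·72 = -5
Step 2: J′(-5) = -144; s₂ = -5 − 0.125·(-144) = 13

13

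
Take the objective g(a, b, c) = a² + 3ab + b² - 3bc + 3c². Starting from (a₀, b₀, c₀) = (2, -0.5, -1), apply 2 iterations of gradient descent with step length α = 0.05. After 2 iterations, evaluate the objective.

-2.89966875

∇g = (2a + 3b, 3a + 2b - 3c, -3b + 6c)
(a₁, b₁, c₁) = (2, -0.5, -1) − 0.05·(2.5, 8, -4.5) = (1.875, -0.9, -0.775)
(a₂, b₂, c₂) = (1.875, -0.9, -0.775) − 0.05·(1.05, 6.15, -1.95) = (1.8225, -1.2075, -0.6775)
g(1.8225, -1.2075, -0.6775) = -2.89966875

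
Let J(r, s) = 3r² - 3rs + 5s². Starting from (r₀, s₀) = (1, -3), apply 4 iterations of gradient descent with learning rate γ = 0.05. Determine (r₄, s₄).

∇J = (6r - 3s, -3r + 10s)
(r₁, s₁) = (1, -3) − 0.05·(15, -33) = (0.25, -1.35)
(r₂, s₂) = (0.25, -1.35) − 0.05·(5.55, -14.25) = (-0.0275, -0.6375)
(r₃, s₃) = (-0.0275, -0.6375) − 0.05·(1.7475, -6.2925) = (-0.114875, -0.322875)
(r₄, s₄) = (-0.114875, -0.322875) − 0.05·(0.279375, -2.884125) = (-0.12884375, -0.17866875)

(-0.12884375, -0.17866875)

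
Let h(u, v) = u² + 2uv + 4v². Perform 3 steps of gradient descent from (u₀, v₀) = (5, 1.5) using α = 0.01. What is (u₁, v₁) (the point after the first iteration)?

(4.87, 1.28)

∇h = (2u + 2v, 2u + 8v)
(u₁, v₁) = (5, 1.5) − 0.01·(13, 22) = (4.87, 1.28)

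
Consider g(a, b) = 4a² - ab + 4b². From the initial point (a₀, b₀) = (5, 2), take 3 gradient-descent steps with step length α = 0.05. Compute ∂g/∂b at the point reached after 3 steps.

4.48225

∇g = (8a - b, -a + 8b)
Step 1: at (5, 2), ∇g = (38, 11) → (5, 2) − 0.05·(38, 11) = (3.1, 1.45)
Step 2: at (3.1, 1.45), ∇g = (23.35, 8.5) → (3.1, 1.45) − 0.05·(23.35, 8.5) = (1.9325, 1.025)
Step 3: at (1.9325, 1.025), ∇g = (14.435, 6.2675) → (1.9325, 1.025) − 0.05·(14.435, 6.2675) = (1.21075, 0.711625)
∂g/∂b at (1.21075, 0.711625) = 4.48225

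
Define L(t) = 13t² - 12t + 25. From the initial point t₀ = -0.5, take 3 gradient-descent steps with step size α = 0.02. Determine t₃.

L′(t) = 26t - 12
t₁ = -0.5 − 0.02·(-25) = 0
t₂ = 0 − 0.02·(-12) = 0.24
t₃ = 0.24 − 0.02·(-5.76) = 0.3552

0.3552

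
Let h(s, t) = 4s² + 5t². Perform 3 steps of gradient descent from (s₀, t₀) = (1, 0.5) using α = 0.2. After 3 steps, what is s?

-0.216

∇h = (8s, 10t)
Step 1: at (1, 0.5), ∇h = (8, 5) → (1, 0.5) − 0.2·(8, 5) = (-0.6, -0.5)
Step 2: at (-0.6, -0.5), ∇h = (-4.8, -5) → (-0.6, -0.5) − 0.2·(-4.8, -5) = (0.36, 0.5)
Step 3: at (0.36, 0.5), ∇h = (2.88, 5) → (0.36, 0.5) − 0.2·(2.88, 5) = (-0.216, -0.5)
s = -0.216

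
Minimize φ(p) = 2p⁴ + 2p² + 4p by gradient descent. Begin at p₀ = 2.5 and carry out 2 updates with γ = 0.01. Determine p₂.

0.91618952

φ′(p) = 8p³ + 4p + 4
Step 1: φ′(2.5) = 139; p₁ = 2.5 − 0.01·139 = 1.11
Step 2: φ′(1.11) = 19.381048; p₂ = 1.11 − 0.01·19.381048 = 0.91618952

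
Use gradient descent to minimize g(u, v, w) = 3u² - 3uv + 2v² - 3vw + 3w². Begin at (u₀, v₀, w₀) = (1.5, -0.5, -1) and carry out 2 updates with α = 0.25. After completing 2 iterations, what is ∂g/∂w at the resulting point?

∇g = (6u - 3v, -3u + 4v - 3w, -3v + 6w)
Step 1: at (1.5, -0.5, -1), ∇g = (10.5, -3.5, -4.5) → (1.5, -0.5, -1) − 0.25·(10.5, -3.5, -4.5) = (-1.125, 0.375, 0.125)
Step 2: at (-1.125, 0.375, 0.125), ∇g = (-7.875, 4.5, -0.375) → (-1.125, 0.375, 0.125) − 0.25·(-7.875, 4.5, -0.375) = (0.84375, -0.75, 0.21875)
∂g/∂w at (0.84375, -0.75, 0.21875) = 3.5625

3.5625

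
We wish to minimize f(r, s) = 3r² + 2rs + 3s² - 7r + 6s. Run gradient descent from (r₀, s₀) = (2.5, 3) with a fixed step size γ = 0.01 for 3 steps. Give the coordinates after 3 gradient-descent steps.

∇f = (6r + 2s - 7, 2r + 6s + 6)
Step 1: at (2.5, 3), ∇f = (14, 29) → (2.5, 3) − 0.01·(14, 29) = (2.36, 2.71)
Step 2: at (2.36, 2.71), ∇f = (12.58, 26.98) → (2.36, 2.71) − 0.01·(12.58, 26.98) = (2.2342, 2.4402)
Step 3: at (2.2342, 2.4402), ∇f = (11.2856, 25.1096) → (2.2342, 2.4402) − 0.01·(11.2856, 25.1096) = (2.121344, 2.189104)

(2.121344, 2.189104)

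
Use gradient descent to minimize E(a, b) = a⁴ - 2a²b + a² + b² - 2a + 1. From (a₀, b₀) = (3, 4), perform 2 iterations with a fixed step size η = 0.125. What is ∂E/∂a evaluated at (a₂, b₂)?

∇E = (4a³ - 4ab + 2a - 2, -2a² + 2b)
(a₁, b₁) = (3, 4) − 0.125·(64, -10) = (-5, 5.25)
(a₂, b₂) = (-5, 5.25) − 0.125·(-407, -39.5) = (45.875, 10.1875)
∂E/∂a at (45.875, 10.1875) = 384398.9609375

384398.9609375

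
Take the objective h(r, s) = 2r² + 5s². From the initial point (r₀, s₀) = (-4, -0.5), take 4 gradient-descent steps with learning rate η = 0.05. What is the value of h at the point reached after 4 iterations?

5.3735919325

∇h = (4r, 10s)
Step 1: at (-4, -0.5), ∇h = (-16, -5) → (-4, -0.5) − 0.05·(-16, -5) = (-3.2, -0.25)
Step 2: at (-3.2, -0.25), ∇h = (-12.8, -2.5) → (-3.2, -0.25) − 0.05·(-12.8, -2.5) = (-2.56, -0.125)
Step 3: at (-2.56, -0.125), ∇h = (-10.24, -1.25) → (-2.56, -0.125) − 0.05·(-10.24, -1.25) = (-2.048, -0.0625)
Step 4: at (-2.048, -0.0625), ∇h = (-8.192, -0.625) → (-2.048, -0.0625) − 0.05·(-8.192, -0.625) = (-1.6384, -0.03125)
h(-1.6384, -0.03125) = 5.3735919325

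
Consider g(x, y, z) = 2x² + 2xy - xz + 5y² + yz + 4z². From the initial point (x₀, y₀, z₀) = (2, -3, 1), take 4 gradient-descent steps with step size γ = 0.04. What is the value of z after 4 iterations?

∇g = (4x + 2y - z, 2x + 10y + z, -x + y + 8z)
Step 1: at (2, -3, 1), ∇g = (1, -25, 3) → (2, -3, 1) − 0.04·(1, -25, 3) = (1.96, -2, 0.88)
Step 2: at (1.96, -2, 0.88), ∇g = (2.96, -15.2, 3.08) → (1.96, -2, 0.88) − 0.04·(2.96, -15.2, 3.08) = (1.8416, -1.392, 0.7568)
Step 3: at (1.8416, -1.392, 0.7568), ∇g = (3.8256, -9.48, 2.8208) → (1.8416, -1.392, 0.7568) − 0.04·(3.8256, -9.48, 2.8208) = (1.688576, -1.0128, 0.643968)
Step 4: at (1.688576, -1.0128, 0.643968), ∇g = (4.084736, -6.10688, 2.450368) → (1.688576, -1.0128, 0.643968) − 0.04·(4.084736, -6.10688, 2.450368) = (1.52518656, -0.7685248, 0.54595328)
z = 0.54595328

0.54595328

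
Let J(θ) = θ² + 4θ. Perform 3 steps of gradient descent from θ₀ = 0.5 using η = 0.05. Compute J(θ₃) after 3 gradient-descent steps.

J′(θ) = 2θ + 4
θ₁ = 0.5 − 0.05·5 = 0.25
θ₂ = 0.25 − 0.05·4.5 = 0.025
θ₃ = 0.025 − 0.05·4.05 = -0.1775
J(-0.1775) = -0.67849375

-0.67849375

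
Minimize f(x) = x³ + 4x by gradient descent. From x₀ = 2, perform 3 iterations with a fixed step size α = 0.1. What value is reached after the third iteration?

f′(x) = 3x² + 4
x₁ = 2 − 0.1·16 = 0.4
x₂ = 0.4 − 0.1·4.48 = -0.048
x₃ = -0.048 − 0.1·4.006912 = -0.4486912

-0.4486912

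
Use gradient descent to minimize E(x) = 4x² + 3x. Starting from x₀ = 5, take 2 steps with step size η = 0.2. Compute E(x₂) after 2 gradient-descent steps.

14.4144

E′(x) = 8x + 3
Step 1: E′(5) = 43; x₁ = 5 − 0.2·43 = -3.6
Step 2: E′(-3.6) = -25.8; x₂ = -3.6 − 0.2·(-25.8) = 1.56
E(1.56) = 14.4144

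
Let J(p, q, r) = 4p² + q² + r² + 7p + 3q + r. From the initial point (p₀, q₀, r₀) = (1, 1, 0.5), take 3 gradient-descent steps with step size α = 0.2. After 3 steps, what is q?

-0.96

∇J = (8p + 7, 2q + 3, 2r + 1)
(p₁, q₁, r₁) = (1, 1, 0.5) − 0.2·(15, 5, 2) = (-2, 0, 0.1)
(p₂, q₂, r₂) = (-2, 0, 0.1) − 0.2·(-9, 3, 1.2) = (-0.2, -0.6, -0.14)
(p₃, q₃, r₃) = (-0.2, -0.6, -0.14) − 0.2·(5.4, 1.8, 0.72) = (-1.28, -0.96, -0.284)
q = -0.96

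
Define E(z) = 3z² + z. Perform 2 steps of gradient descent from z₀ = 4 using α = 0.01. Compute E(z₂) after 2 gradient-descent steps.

40.580675

E′(z) = 6z + 1
Step 1: E′(4) = 25; z₁ = 4 − 0.01·25 = 3.75
Step 2: E′(3.75) = 23.5; z₂ = 3.75 − 0.01·23.5 = 3.515
E(3.515) = 40.580675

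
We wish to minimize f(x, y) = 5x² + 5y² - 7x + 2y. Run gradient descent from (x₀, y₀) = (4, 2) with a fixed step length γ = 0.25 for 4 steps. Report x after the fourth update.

∇f = (10x - 7, 10y + 2)
(x₁, y₁) = (4, 2) − 0.25·(33, 22) = (-4.25, -3.5)
(x₂, y₂) = (-4.25, -3.5) − 0.25·(-49.5, -33) = (8.125, 4.75)
(x₃, y₃) = (8.125, 4.75) − 0.25·(74.25, 49.5) = (-10.4375, -7.625)
(x₄, y₄) = (-10.4375, -7.625) − 0.25·(-111.375, -74.25) = (17.40625, 10.9375)
x = 17.40625

17.40625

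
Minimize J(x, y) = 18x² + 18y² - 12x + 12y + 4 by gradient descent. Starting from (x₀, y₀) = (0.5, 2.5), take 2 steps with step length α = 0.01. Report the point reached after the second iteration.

(0.4016, 0.8272)

∇J = (36x - 12, 36y + 12)
Step 1: at (0.5, 2.5), ∇J = (6, 102) → (0.5, 2.5) − 0.01·(6, 102) = (0.44, 1.48)
Step 2: at (0.44, 1.48), ∇J = (3.84, 65.28) → (0.44, 1.48) − 0.01·(3.84, 65.28) = (0.4016, 0.8272)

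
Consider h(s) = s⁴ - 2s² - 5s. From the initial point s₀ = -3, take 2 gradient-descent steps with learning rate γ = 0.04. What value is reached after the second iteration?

1.22642176

h′(s) = 4s³ - 4s - 5
Step 1: h′(-3) = -101; s₁ = -3 − 0.04·(-101) = 1.04
Step 2: h′(1.04) = -4.660544; s₂ = 1.04 − 0.04·(-4.660544) = 1.22642176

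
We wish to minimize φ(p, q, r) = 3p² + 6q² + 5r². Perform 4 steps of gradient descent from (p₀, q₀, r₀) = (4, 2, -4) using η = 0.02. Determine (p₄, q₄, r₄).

∇φ = (6p, 12q, 10r)
(p₁, q₁, r₁) = (4, 2, -4) − 0.02·(24, 24, -40) = (3.52, 1.52, -3.2)
(p₂, q₂, r₂) = (3.52, 1.52, -3.2) − 0.02·(21.12, 18.24, -32) = (3.0976, 1.1552, -2.56)
(p₃, q₃, r₃) = (3.0976, 1.1552, -2.56) − 0.02·(18.5856, 13.8624, -25.6) = (2.725888, 0.877952, -2.048)
(p₄, q₄, r₄) = (2.725888, 0.877952, -2.048) − 0.02·(16.355328, 10.535424, -20.48) = (2.39878144, 0.66724352, -1.6384)

(2.39878144, 0.66724352, -1.6384)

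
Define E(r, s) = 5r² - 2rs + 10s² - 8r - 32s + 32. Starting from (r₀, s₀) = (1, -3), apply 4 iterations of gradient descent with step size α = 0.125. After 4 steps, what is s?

-24.24609375

∇E = (10r - 2s - 8, -2r + 20s - 32)
(r₁, s₁) = (1, -3) − 0.125·(8, -94) = (0, 8.75)
(r₂, s₂) = (0, 8.75) − 0.125·(-25.5, 143) = (3.1875, -9.125)
(r₃, s₃) = (3.1875, -9.125) − 0.125·(42.125, -220.875) = (-2.078125, 18.484375)
(r₄, s₄) = (-2.078125, 18.484375) − 0.125·(-65.75, 341.84375) = (6.140625, -24.24609375)
s = -24.24609375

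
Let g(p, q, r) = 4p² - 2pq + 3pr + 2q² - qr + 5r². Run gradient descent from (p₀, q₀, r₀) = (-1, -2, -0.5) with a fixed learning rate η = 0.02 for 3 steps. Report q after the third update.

∇g = (8p - 2q + 3r, -2p + 4q - r, 3p - q + 10r)
(p₁, q₁, r₁) = (-1, -2, -0.5) − 0.02·(-5.5, -5.5, -6) = (-0.89, -1.89, -0.38)
(p₂, q₂, r₂) = (-0.89, -1.89, -0.38) − 0.02·(-4.48, -5.4, -4.58) = (-0.8004, -1.782, -0.2884)
(p₃, q₃, r₃) = (-0.8004, -1.782, -0.2884) − 0.02·(-3.7044, -5.2388, -3.5032) = (-0.726312, -1.677224, -0.218336)
q = -1.677224

-1.677224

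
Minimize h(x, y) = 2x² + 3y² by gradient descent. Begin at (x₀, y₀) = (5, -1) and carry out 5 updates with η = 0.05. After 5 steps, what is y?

∇h = (4x, 6y)
Step 1: at (5, -1), ∇h = (20, -6) → (5, -1) − 0.05·(20, -6) = (4, -0.7)
Step 2: at (4, -0.7), ∇h = (16, -4.2) → (4, -0.7) − 0.05·(16, -4.2) = (3.2, -0.49)
Step 3: at (3.2, -0.49), ∇h = (12.8, -2.94) → (3.2, -0.49) − 0.05·(12.8, -2.94) = (2.56, -0.343)
Step 4: at (2.56, -0.343), ∇h = (10.24, -2.058) → (2.56, -0.343) − 0.05·(10.24, -2.058) = (2.048, -0.2401)
Step 5: at (2.048, -0.2401), ∇h = (8.192, -1.4406) → (2.048, -0.2401) − 0.05·(8.192, -1.4406) = (1.6384, -0.16807)
y = -0.16807

-0.16807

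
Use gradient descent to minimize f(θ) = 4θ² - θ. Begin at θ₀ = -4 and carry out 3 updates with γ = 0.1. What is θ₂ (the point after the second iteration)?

-0.04

f′(θ) = 8θ - 1
θ₁ = -4 − 0.1·(-33) = -0.7
θ₂ = -0.7 − 0.1·(-6.6) = -0.04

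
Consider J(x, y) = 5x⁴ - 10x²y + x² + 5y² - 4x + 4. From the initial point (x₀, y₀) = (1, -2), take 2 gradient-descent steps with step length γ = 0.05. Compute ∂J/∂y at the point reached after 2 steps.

-381.22401

∇J = (20x³ - 20xy + 2x - 4, -10x² + 10y)
Step 1: at (1, -2), ∇J = (58, -30) → (1, -2) − 0.05·(58, -30) = (-1.9, -0.5)
Step 2: at (-1.9, -0.5), ∇J = (-163.98, -41.1) → (-1.9, -0.5) − 0.05·(-163.98, -41.1) = (6.299, 1.555)
∂J/∂y at (6.299, 1.555) = -381.22401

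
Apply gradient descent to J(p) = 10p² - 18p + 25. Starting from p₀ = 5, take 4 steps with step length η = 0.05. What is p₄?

0.9

J′(p) = 20p - 18
p₁ = 5 − 0.05·82 = 0.9
p₂ = 0.9 − 0.05·0 = 0.9
p₃ = 0.9 − 0.05·0 = 0.9
p₄ = 0.9 − 0.05·0 = 0.9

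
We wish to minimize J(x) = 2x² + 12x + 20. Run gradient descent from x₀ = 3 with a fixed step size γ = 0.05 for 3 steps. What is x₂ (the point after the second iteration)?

0.84

J′(x) = 4x + 12
Step 1: J′(3) = 24; x₁ = 3 − 0.05·24 = 1.8
Step 2: J′(1.8) = 19.2; x₂ = 1.8 − 0.05·19.2 = 0.84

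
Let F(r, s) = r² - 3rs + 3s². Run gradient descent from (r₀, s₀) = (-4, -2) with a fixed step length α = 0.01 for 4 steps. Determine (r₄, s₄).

(-3.92229796, -1.99658834)

∇F = (2r - 3s, -3r + 6s)
Step 1: at (-4, -2), ∇F = (-2, 0) → (-4, -2) − 0.01·(-2, 0) = (-3.98, -2)
Step 2: at (-3.98, -2), ∇F = (-1.96, -0.06) → (-3.98, -2) − 0.01·(-1.96, -0.06) = (-3.9604, -1.9994)
Step 3: at (-3.9604, -1.9994), ∇F = (-1.9226, -0.1152) → (-3.9604, -1.9994) − 0.01·(-1.9226, -0.1152) = (-3.941174, -1.998248)
Step 4: at (-3.941174, -1.998248), ∇F = (-1.887604, -0.165966) → (-3.941174, -1.998248) − 0.01·(-1.887604, -0.165966) = (-3.92229796, -1.99658834)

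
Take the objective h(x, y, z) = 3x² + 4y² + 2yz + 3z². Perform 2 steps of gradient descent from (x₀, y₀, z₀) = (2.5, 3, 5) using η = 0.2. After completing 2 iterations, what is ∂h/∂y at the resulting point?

29.2

∇h = (6x, 8y + 2z, 2y + 6z)
Step 1: at (2.5, 3, 5), ∇h = (15, 34, 36) → (2.5, 3, 5) − 0.2·(15, 34, 36) = (-0.5, -3.8, -2.2)
Step 2: at (-0.5, -3.8, -2.2), ∇h = (-3, -34.8, -20.8) → (-0.5, -3.8, -2.2) − 0.2·(-3, -34.8, -20.8) = (0.1, 3.16, 1.96)
∂h/∂y at (0.1, 3.16, 1.96) = 29.2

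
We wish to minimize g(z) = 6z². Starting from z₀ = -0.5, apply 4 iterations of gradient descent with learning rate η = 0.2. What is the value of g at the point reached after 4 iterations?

g′(z) = 12z
Step 1: g′(-0.5) = -6; z₁ = -0.5 − 0.2·(-6) = 0.7
Step 2: g′(0.7) = 8.4; z₂ = 0.7 − 0.2·8.4 = -0.98
Step 3: g′(-0.98) = -11.76; z₃ = -0.98 − 0.2·(-11.76) = 1.372
Step 4: g′(1.372) = 16.464; z₄ = 1.372 − 0.2·16.464 = -1.9208
g(-1.9208) = 22.13683584

22.13683584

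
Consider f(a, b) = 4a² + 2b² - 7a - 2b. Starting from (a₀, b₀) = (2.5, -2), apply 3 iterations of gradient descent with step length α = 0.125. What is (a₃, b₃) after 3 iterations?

∇f = (8a - 7, 4b - 2)
Step 1: at (2.5, -2), ∇f = (13, -10) → (2.5, -2) − 0.125·(13, -10) = (0.875, -0.75)
Step 2: at (0.875, -0.75), ∇f = (0, -5) → (0.875, -0.75) − 0.125·(0, -5) = (0.875, -0.125)
Step 3: at (0.875, -0.125), ∇f = (0, -2.5) → (0.875, -0.125) − 0.125·(0, -2.5) = (0.875, 0.1875)

(0.875, 0.1875)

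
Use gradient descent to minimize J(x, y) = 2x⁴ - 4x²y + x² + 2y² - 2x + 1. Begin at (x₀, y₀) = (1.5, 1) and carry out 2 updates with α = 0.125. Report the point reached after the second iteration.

∇J = (8x³ - 8xy + 2x - 2, -4x² + 4y)
(x₁, y₁) = (1.5, 1) − 0.125·(16, -5) = (-0.5, 1.625)
(x₂, y₂) = (-0.5, 1.625) − 0.125·(2.5, 5.5) = (-0.8125, 0.9375)

(-0.8125, 0.9375)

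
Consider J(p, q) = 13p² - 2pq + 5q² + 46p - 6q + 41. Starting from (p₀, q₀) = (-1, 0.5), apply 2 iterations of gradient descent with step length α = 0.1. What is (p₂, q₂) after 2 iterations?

∇J = (26p - 2q + 46, -2p + 10q - 6)
(p₁, q₁) = (-1, 0.5) − 0.1·(19, 1) = (-2.9, 0.4)
(p₂, q₂) = (-2.9, 0.4) − 0.1·(-30.2, 3.8) = (0.12, 0.02)

(0.12, 0.02)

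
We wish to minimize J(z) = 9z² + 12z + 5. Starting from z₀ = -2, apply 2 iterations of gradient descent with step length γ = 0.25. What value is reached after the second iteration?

J′(z) = 18z + 12
Step 1: J′(-2) = -24; z₁ = -2 − 0.25·(-24) = 4
Step 2: J′(4) = 84; z₂ = 4 − 0.25·84 = -17

-17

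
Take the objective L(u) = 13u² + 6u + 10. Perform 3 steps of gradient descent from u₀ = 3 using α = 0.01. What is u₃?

L′(u) = 26u + 6
u₁ = 3 − 0.01·84 = 2.16
u₂ = 2.16 − 0.01·62.16 = 1.5384
u₃ = 1.5384 − 0.01·45.9984 = 1.078416

1.078416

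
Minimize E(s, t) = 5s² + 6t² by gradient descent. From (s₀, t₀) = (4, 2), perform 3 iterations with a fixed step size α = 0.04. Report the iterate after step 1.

(2.4, 1.04)

∇E = (10s, 12t)
(s₁, t₁) = (4, 2) − 0.04·(40, 24) = (2.4, 1.04)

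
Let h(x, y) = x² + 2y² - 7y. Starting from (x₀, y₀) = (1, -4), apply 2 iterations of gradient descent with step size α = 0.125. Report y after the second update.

∇h = (2x, 4y - 7)
(x₁, y₁) = (1, -4) − 0.125·(2, -23) = (0.75, -1.125)
(x₂, y₂) = (0.75, -1.125) − 0.125·(1.5, -11.5) = (0.5625, 0.3125)
y = 0.3125

0.3125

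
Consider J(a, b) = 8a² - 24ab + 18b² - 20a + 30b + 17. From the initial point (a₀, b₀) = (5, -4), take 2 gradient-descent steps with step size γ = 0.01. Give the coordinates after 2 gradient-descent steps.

(2.6912, -0.5368)

∇J = (16a - 24b - 20, -24a + 36b + 30)
(a₁, b₁) = (5, -4) − 0.01·(156, -234) = (3.44, -1.66)
(a₂, b₂) = (3.44, -1.66) − 0.01·(74.88, -112.32) = (2.6912, -0.5368)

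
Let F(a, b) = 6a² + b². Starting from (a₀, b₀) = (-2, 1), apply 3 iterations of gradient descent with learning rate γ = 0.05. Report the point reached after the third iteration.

∇F = (12a, 2b)
(a₁, b₁) = (-2, 1) − 0.05·(-24, 2) = (-0.8, 0.9)
(a₂, b₂) = (-0.8, 0.9) − 0.05·(-9.6, 1.8) = (-0.32, 0.81)
(a₃, b₃) = (-0.32, 0.81) − 0.05·(-3.84, 1.62) = (-0.128, 0.729)

(-0.128, 0.729)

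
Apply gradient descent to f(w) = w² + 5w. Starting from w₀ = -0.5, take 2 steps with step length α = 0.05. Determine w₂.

-0.88

f′(w) = 2w + 5
Step 1: f′(-0.5) = 4; w₁ = -0.5 − 0.05·4 = -0.7
Step 2: f′(-0.7) = 3.6; w₂ = -0.7 − 0.05·3.6 = -0.88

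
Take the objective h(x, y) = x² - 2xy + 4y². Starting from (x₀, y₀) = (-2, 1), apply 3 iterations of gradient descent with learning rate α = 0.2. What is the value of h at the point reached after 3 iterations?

1.687296

∇h = (2x - 2y, -2x + 8y)
Step 1: at (-2, 1), ∇h = (-6, 12) → (-2, 1) − 0.2·(-6, 12) = (-0.8, -1.4)
Step 2: at (-0.8, -1.4), ∇h = (1.2, -9.6) → (-0.8, -1.4) − 0.2·(1.2, -9.6) = (-1.04, 0.52)
Step 3: at (-1.04, 0.52), ∇h = (-3.12, 6.24) → (-1.04, 0.52) − 0.2·(-3.12, 6.24) = (-0.416, -0.728)
h(-0.416, -0.728) = 1.687296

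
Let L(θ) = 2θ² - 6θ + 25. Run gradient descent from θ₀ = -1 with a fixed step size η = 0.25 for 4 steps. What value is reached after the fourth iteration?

1.5

L′(θ) = 4θ - 6
Step 1: L′(-1) = -10; θ₁ = -1 − 0.25·(-10) = 1.5
Step 2: L′(1.5) = 0; θ₂ = 1.5 − 0.25·0 = 1.5
Step 3: L′(1.5) = 0; θ₃ = 1.5 − 0.25·0 = 1.5
Step 4: L′(1.5) = 0; θ₄ = 1.5 − 0.25·0 = 1.5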